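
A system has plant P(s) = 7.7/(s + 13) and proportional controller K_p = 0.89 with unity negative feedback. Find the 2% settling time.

T_s ≈ 0.201 s

Closed-loop transfer function: T(s) = K_p·P(s)/(1 + K_p·P(s)) = 6.853/(s + 13 + 6.853) = 6.853/(s + 19.85).
Time constant τ = 1/19.85 = 0.05037 s, so the 2% settling time is about 4τ = 0.201 s.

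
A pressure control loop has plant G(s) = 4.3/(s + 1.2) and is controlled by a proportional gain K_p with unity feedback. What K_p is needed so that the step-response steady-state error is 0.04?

For a type-0 loop with proportional control, e_ss = 1/(1 + K_p·G(0)).
G(0) = 3.583. Require 1/(1 + K_p·3.583) = 0.04, so 1 + 3.583·K_p = 25.
K_p = (25 − 1)/3.583 = 6.7.

K_p = 6.7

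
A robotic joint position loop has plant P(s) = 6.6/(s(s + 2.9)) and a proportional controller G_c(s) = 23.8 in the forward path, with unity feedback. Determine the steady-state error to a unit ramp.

The loop has one pole at the origin (type 1). Velocity error constant K_v = lim_{s→0} s·G_c(s)P(s) = 23.8·6.6/2.9 = 54.17.
Steady-state error to a unit ramp: e_ss = 1/K_v = 0.0185.

0.0185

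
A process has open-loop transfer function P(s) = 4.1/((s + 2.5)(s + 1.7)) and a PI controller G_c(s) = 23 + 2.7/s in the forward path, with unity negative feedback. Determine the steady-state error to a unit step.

0

The open loop G_c(s)P(s) has a pole at the origin (type 1), so the static position error constant is infinite and e_ss = 1/(1+∞) = 0.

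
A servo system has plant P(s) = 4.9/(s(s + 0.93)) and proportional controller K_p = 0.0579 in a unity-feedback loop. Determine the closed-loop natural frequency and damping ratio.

ω_n = 0.533 rad/s, ζ = 0.873

With unity feedback the closed-loop characteristic equation is s² + 0.93s + 0.0579·4.9 = s² + 0.93s + 0.2837 = 0.
So ω_n² = 0.2837 ⇒ ω_n = 0.5326 rad/s, and ζ = 0.93/(2ω_n) = 0.873.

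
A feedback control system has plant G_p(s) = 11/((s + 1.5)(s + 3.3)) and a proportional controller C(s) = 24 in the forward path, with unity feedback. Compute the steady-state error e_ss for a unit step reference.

0.0184

The loop is type 0. Static position error constant K_pos = C(0)·G_p(0) = 24·2.222 = 53.33.
Steady-state error to a unit step: e_ss = 1/(1+K_pos) = 1/54.33 = 0.0184.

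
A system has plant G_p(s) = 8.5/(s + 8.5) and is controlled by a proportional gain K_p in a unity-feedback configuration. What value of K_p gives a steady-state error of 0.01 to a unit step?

The loop is type 0, so e_ss(step) = 1/(1 + K_pos) with K_pos = K_p·G_p(0).
G_p(0) = 1. Require 1/(1 + K_p·1) = 0.01, so 1 + 1·K_p = 100.
K_p = (100 − 1)/1 = 99.

K_p = 99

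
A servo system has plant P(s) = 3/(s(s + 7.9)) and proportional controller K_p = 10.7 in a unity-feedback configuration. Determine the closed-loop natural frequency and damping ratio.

ω_n = 5.67 rad/s, ζ = 0.697

The closed-loop denominator is s(s+7.9) + 10.7·3 = s² + 7.9s + 32.1.
So ω_n² = 32.1 ⇒ ω_n = 5.666 rad/s, and ζ = 7.9/(2ω_n) = 0.697.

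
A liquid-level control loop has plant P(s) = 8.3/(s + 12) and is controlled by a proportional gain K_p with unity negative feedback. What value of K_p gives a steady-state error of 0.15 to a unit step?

K_p = 8.19

The loop is type 0, so e_ss(step) = 1/(1 + K_pos) with K_pos = K_p·P(0).
P(0) = 0.6917. Require 1/(1 + K_p·0.6917) = 0.15, so 1 + 0.6917·K_p = 6.667.
K_p = (6.667 − 1)/0.6917 = 8.19.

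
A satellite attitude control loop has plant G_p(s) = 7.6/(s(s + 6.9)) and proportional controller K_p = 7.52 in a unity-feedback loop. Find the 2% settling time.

The closed-loop denominator s² + 6.9s + 57.15 gives ω_n = √57.15 = 7.56 and ζ = 6.9/(2ω_n) = 0.4564.
2% settling time T_s ≈ 4/(ζω_n) = 4/3.45 = 1.16 s.

T_s ≈ 1.16 s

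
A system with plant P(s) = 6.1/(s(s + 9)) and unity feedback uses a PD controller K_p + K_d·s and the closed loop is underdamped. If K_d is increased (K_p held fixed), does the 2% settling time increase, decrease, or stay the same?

decrease

Characteristic equation s² + (9 + 6.1K_d)s + 6.1K_p = 0: raising K_d increases ζω_n = (9+6.1K_d)/2 while the loop stays underdamped, so T_s ≈ 4/(ζω_n) decreases.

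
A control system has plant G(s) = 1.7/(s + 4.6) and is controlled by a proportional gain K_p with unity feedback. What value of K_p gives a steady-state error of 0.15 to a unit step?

For a type-0 loop with proportional control, e_ss = 1/(1 + K_p·G(0)).
G(0) = 0.3696. Require 1/(1 + K_p·0.3696) = 0.15, so 1 + 0.3696·K_p = 6.667.
K_p = (6.667 − 1)/0.3696 = 15.3.

K_p = 15.3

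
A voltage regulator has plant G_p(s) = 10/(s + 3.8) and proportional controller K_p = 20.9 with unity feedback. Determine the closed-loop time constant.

Closed-loop transfer function: T(s) = K_p·G_p(s)/(1 + K_p·G_p(s)) = 209/(s + 3.8 + 209) = 209/(s + 212.8).
Time constant τ = 1/212.8 = 0.0047 s.

τ = 0.0047 s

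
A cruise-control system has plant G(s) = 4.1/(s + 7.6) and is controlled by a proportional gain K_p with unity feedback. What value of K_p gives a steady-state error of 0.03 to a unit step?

K_p = 59.9

Steady-state error for a unit step on this type-0 loop is 1/(1 + K_p·G(0)).
G(0) = 0.5395. Require 1/(1 + K_p·0.5395) = 0.03, so 1 + 0.5395·K_p = 33.33.
K_p = (33.33 − 1)/0.5395 = 59.9.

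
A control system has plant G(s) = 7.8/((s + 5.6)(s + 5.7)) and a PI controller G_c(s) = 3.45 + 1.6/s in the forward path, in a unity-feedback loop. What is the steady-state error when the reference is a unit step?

0

The open loop G_c(s)G(s) has a pole at the origin (type 1), so the static position error constant is infinite and e_ss = 1/(1+∞) = 0.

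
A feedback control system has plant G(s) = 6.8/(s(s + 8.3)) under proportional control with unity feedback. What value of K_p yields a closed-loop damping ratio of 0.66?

K_p = 5.81

Closed-loop characteristic equation: s² + 8.3s + K_p·6.8 = 0.
So ω_n = √(6.8K_p) and 2ζω_n = 8.3, giving ζ = 8.3/(2√(6.8K_p)).
Setting ζ = 0.66: √(6.8K_p) = 8.3/(2·0.66) = 6.288, so K_p = 39.54/6.8 = 5.81.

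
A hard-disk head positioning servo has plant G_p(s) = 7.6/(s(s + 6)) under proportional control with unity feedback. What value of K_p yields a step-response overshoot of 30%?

From %OS = 100·exp(−πζ/√(1−ζ²)) = 30%, ζ = −ln(0.3)/√(π²+ln²(0.3)) = 0.3579.
Characteristic equation s² + 6s + 7.6K_p = 0 gives ζ = 6/(2√(7.6K_p)).
Setting ζ = 0.3579: √(7.6K_p) = 6/(2·0.3579) = 8.383, so K_p = 70.28/7.6 = 9.25.

K_p = 9.25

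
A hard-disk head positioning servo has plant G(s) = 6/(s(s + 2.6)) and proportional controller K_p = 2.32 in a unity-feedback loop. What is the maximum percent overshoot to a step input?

31.1%

Closed-loop characteristic equation: s² + 2.6s + 13.92 = 0, so ω_n = 3.731 rad/s and ζ = 2.6/(2·3.731) = 0.3484.
%OS = 100·exp(−πζ/√(1−ζ²)) = 100·exp(−π·0.3484/√0.8786) = 31.1%.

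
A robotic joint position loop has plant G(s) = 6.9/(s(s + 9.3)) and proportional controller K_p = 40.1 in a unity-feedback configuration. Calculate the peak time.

From 1 + K_pG(s) = 0: s² + 9.3s + 276.7 = 0 ⇒ ω_n = 16.63, ζ = 0.2795.
Damped frequency ω_d = ω_n√(1−ζ²) = 15.97 rad/s, so peak time T_p = π/ω_d = 0.197 s.

T_p = 0.197 s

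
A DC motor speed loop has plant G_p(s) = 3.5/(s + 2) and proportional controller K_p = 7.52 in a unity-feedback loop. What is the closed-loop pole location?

Closed-loop transfer function: T(s) = K_p·G_p(s)/(1 + K_p·G_p(s)) = 26.32/(s + 2 + 26.32) = 26.32/(s + 28.32).
The closed-loop pole is at s = −28.32.

s = -28.32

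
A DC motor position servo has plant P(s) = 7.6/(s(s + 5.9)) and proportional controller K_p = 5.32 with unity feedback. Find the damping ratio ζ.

ζ = 0.464

The closed-loop denominator is s(s+5.9) + 5.32·7.6 = s² + 5.9s + 40.43.
So ω_n² = 40.43 ⇒ ω_n = 6.359 rad/s, and ζ = 5.9/(2ω_n) = 0.464.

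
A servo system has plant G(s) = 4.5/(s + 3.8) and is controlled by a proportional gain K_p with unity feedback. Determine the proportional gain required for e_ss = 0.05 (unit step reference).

K_p = 16

The loop is type 0, so e_ss(step) = 1/(1 + K_pos) with K_pos = K_p·G(0).
G(0) = 1.184. Require 1/(1 + K_p·1.184) = 0.05, so 1 + 1.184·K_p = 20.
K_p = (20 − 1)/1.184 = 16.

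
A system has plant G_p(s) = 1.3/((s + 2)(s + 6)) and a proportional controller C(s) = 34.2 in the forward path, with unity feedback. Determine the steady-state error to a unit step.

The loop is type 0. Static position error constant K_pos = C(0)·G_p(0) = 34.2·0.1083 = 3.705.
Steady-state error to a unit step: e_ss = 1/(1+K_pos) = 1/4.705 = 0.213.

0.213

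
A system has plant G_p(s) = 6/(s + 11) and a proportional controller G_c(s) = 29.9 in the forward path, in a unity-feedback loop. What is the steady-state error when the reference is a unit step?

0.0578

The loop is type 0. Static position error constant K_pos = G_c(0)·G_p(0) = 29.9·0.5455 = 16.31.
Steady-state error to a unit step: e_ss = 1/(1+K_pos) = 1/17.31 = 0.0578.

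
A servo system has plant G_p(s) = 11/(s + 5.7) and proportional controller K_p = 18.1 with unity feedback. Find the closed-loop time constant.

τ = 0.00488 s

Closed-loop transfer function: T(s) = K_p·G_p(s)/(1 + K_p·G_p(s)) = 199.1/(s + 5.7 + 199.1) = 199.1/(s + 204.8).
Time constant τ = 1/204.8 = 0.00488 s.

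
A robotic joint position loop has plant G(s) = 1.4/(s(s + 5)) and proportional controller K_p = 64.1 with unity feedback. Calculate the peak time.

T_p = 0.344 s

Closed-loop characteristic equation: s² + 5s + 89.74 = 0, so ω_n = 9.473 rad/s and ζ = 5/(2·9.473) = 0.2639.
Damped frequency ω_d = ω_n√(1−ζ²) = 9.137 rad/s, so peak time T_p = π/ω_d = 0.344 s.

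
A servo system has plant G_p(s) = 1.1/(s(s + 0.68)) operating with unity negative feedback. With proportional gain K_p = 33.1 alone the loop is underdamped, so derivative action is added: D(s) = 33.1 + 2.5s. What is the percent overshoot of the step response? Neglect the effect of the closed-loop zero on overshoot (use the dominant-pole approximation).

Forward path: (33.1 + 2.5s)·1.1/(s(s+0.68)). The closed-loop characteristic equation is s² + (0.68 + 1.1·2.5)s + 1.1·33.1 = 0.
That is s² + 3.43s + 36.41 = 0, so ω_n = 6.034 rad/s and ζ = 3.43/(2·6.034) = 0.2842.
%OS = 100·exp(−πζ/√(1−ζ²)) = 39.4%.

39.4%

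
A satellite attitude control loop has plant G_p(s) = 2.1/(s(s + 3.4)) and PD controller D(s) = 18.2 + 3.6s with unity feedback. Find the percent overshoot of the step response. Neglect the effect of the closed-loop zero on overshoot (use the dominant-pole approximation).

Forward path: (18.2 + 3.6s)·2.1/(s(s+3.4)). The closed-loop characteristic equation is s² + (3.4 + 2.1·3.6)s + 2.1·18.2 = 0.
That is s² + 10.96s + 38.22 = 0, so ω_n = 6.182 rad/s and ζ = 10.96/(2·6.182) = 0.8864.
%OS = 100·exp(−πζ/√(1−ζ²)) = 0.244%.

0.244%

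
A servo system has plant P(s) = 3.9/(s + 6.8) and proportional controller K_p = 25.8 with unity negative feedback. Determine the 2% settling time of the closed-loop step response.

T_s ≈ 0.0372 s

Closed-loop transfer function: T(s) = K_p·P(s)/(1 + K_p·P(s)) = 100.6/(s + 6.8 + 100.6) = 100.6/(s + 107.4).
Time constant τ = 1/107.4 = 0.009309 s, so the 2% settling time is about 4τ = 0.0372 s.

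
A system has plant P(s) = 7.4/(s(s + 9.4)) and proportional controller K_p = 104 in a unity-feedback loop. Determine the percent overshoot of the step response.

The closed-loop denominator s² + 9.4s + 769.6 gives ω_n = √769.6 = 27.74 and ζ = 9.4/(2ω_n) = 0.1694.
%OS = 100·exp(−πζ/√(1−ζ²)) = 100·exp(−π·0.1694/√0.9713) = 58.3%.

58.3%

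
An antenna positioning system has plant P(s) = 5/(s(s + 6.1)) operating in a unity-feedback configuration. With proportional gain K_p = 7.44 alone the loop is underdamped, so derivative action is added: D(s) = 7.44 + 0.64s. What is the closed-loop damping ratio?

ζ = 0.762

Forward path: (7.44 + 0.64s)·5/(s(s+6.1)). The closed-loop characteristic equation is s² + (6.1 + 5·0.64)s + 5·7.44 = 0.
That is s² + 9.3s + 37.2 = 0, so ω_n = 6.099 rad/s and ζ = 9.3/(2·6.099) = 0.7624.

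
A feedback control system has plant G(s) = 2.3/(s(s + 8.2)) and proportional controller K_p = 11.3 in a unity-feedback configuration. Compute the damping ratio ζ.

1 + K_p·G(s) = 0 gives s² + 8.2s + 25.99 = 0.
So ω_n² = 25.99 ⇒ ω_n = 5.098 rad/s, and ζ = 8.2/(2ω_n) = 0.804.

ζ = 0.804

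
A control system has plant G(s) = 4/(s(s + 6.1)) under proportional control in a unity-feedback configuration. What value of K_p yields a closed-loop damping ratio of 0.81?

K_p = 3.54

Closed-loop characteristic equation: s² + 6.1s + K_p·4 = 0.
So ω_n = √(4K_p) and 2ζω_n = 6.1, giving ζ = 6.1/(2√(4K_p)).
Setting ζ = 0.81: √(4K_p) = 6.1/(2·0.81) = 3.765, so K_p = 14.18/4 = 3.54.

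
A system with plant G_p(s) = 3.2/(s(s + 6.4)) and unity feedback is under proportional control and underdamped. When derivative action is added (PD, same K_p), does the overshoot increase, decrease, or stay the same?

decrease

The derivative term adds K·K_d to the s-coefficient of the characteristic equation, raising 2ζω_n while ω_n is unchanged; ζ increases, so overshoot decreases.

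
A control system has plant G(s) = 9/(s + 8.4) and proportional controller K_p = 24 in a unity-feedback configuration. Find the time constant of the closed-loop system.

Closed-loop transfer function: T(s) = K_p·G(s)/(1 + K_p·G(s)) = 216/(s + 8.4 + 216) = 216/(s + 224.4).
Time constant τ = 1/224.4 = 0.00446 s.

τ = 0.00446 s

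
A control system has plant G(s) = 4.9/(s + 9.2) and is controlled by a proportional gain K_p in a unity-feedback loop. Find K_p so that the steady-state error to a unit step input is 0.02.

The loop is type 0, so e_ss(step) = 1/(1 + K_pos) with K_pos = K_p·G(0).
G(0) = 0.5326. Require 1/(1 + K_p·0.5326) = 0.02, so 1 + 0.5326·K_p = 50.
K_p = (50 − 1)/0.5326 = 92.

K_p = 92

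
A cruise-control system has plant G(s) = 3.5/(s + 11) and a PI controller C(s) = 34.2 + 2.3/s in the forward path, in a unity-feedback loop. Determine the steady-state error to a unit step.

0

The open loop C(s)G(s) has a pole at the origin (type 1), so the static position error constant is infinite and e_ss = 1/(1+∞) = 0.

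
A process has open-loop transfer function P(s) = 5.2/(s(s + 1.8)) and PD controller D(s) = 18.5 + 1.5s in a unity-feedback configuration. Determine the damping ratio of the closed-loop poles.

Forward path: (18.5 + 1.5s)·5.2/(s(s+1.8)). The closed-loop characteristic equation is s² + (1.8 + 5.2·1.5)s + 5.2·18.5 = 0.
That is s² + 9.6s + 96.2 = 0, so ω_n = 9.808 rad/s and ζ = 9.6/(2·9.808) = 0.4894.

ζ = 0.489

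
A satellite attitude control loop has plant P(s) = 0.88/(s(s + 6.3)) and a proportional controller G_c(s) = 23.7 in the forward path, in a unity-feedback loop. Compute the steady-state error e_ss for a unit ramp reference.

The loop has one pole at the origin (type 1). Velocity error constant K_v = lim_{s→0} s·G_c(s)P(s) = 23.7·0.88/6.3 = 3.31.
Steady-state error to a unit ramp: e_ss = 1/K_v = 0.302.

0.302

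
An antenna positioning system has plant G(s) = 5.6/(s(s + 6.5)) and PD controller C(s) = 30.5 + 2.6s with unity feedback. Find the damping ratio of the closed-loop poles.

Forward path: (30.5 + 2.6s)·5.6/(s(s+6.5)). The closed-loop characteristic equation is s² + (6.5 + 5.6·2.6)s + 5.6·30.5 = 0.
That is s² + 21.06s + 170.8 = 0, so ω_n = 13.07 rad/s and ζ = 21.06/(2·13.07) = 0.8057.

ζ = 0.806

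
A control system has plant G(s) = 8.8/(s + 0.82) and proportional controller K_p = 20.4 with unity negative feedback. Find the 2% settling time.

Closed-loop transfer function: T(s) = K_p·G(s)/(1 + K_p·G(s)) = 179.5/(s + 0.82 + 179.5) = 179.5/(s + 180.3).
Time constant τ = 1/180.3 = 0.005545 s, so the 2% settling time is about 4τ = 0.0222 s.

T_s ≈ 0.0222 s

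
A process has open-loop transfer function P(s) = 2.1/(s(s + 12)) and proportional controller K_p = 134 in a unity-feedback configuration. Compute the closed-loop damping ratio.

The closed-loop denominator is s(s+12) + 134·2.1 = s² + 12s + 281.4.
So ω_n² = 281.4 ⇒ ω_n = 16.77 rad/s, and ζ = 12/(2ω_n) = 0.358.

ζ = 0.358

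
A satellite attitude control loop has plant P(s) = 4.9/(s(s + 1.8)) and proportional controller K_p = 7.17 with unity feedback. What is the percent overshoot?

Closed-loop characteristic equation: s² + 1.8s + 35.13 = 0, so ω_n = 5.927 rad/s and ζ = 1.8/(2·5.927) = 0.1518.
%OS = 100·exp(−πζ/√(1−ζ²)) = 100·exp(−π·0.1518/√0.9769) = 61.7%.

61.7%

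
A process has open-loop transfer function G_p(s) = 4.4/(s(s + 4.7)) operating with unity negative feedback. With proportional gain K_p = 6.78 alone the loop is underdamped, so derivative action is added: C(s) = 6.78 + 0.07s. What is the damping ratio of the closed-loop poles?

ζ = 0.458

Forward path: (6.78 + 0.07s)·4.4/(s(s+4.7)). The closed-loop characteristic equation is s² + (4.7 + 4.4·0.07)s + 4.4·6.78 = 0.
That is s² + 5.008s + 29.83 = 0, so ω_n = 5.462 rad/s and ζ = 5.008/(2·5.462) = 0.4585.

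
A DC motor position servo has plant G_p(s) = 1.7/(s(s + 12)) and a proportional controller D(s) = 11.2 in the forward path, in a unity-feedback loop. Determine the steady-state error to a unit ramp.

0.63

The loop has one pole at the origin (type 1). Velocity error constant K_v = lim_{s→0} s·D(s)G_p(s) = 11.2·1.7/12 = 1.587.
Steady-state error to a unit ramp: e_ss = 1/K_v = 0.63.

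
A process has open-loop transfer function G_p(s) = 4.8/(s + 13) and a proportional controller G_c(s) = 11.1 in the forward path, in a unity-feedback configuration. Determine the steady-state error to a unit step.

The loop is type 0. Static position error constant K_pos = G_c(0)·G_p(0) = 11.1·0.3692 = 4.098.
Steady-state error to a unit step: e_ss = 1/(1+K_pos) = 1/5.098 = 0.196.

0.196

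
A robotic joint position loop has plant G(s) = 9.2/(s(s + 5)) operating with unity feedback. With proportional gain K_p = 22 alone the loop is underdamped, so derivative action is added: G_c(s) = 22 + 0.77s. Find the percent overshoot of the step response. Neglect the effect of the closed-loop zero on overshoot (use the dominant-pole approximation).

22.9%

Forward path: (22 + 0.77s)·9.2/(s(s+5)). The closed-loop characteristic equation is s² + (5 + 9.2·0.77)s + 9.2·22 = 0.
That is s² + 12.08s + 202.4 = 0, so ω_n = 14.23 rad/s and ζ = 12.08/(2·14.23) = 0.4247.
%OS = 100·exp(−πζ/√(1−ζ²)) = 22.9%.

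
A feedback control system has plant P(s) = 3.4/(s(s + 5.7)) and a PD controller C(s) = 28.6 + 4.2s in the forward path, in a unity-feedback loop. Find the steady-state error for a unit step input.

The open loop C(s)P(s) has a pole at the origin (type 1), so the static position error constant is infinite and e_ss = 1/(1+∞) = 0.

0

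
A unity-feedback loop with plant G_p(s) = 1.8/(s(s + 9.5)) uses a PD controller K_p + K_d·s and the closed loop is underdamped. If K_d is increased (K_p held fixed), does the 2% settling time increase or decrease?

Characteristic equation s² + (9.5 + 1.8K_d)s + 1.8K_p = 0: raising K_d increases ζω_n = (9.5+1.8K_d)/2 while the loop stays underdamped, so T_s ≈ 4/(ζω_n) decreases.

decrease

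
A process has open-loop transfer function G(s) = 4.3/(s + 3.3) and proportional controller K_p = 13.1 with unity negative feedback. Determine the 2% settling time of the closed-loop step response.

Closed-loop transfer function: T(s) = K_p·G(s)/(1 + K_p·G(s)) = 56.33/(s + 3.3 + 56.33) = 56.33/(s + 59.63).
Time constant τ = 1/59.63 = 0.01677 s, so the 2% settling time is about 4τ = 0.0671 s.

T_s ≈ 0.0671 s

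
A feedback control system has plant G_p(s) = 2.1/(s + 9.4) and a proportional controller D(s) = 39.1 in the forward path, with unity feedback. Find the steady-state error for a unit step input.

0.103

The loop is type 0. Static position error constant K_pos = D(0)·G_p(0) = 39.1·0.2234 = 8.735.
Steady-state error to a unit step: e_ss = 1/(1+K_pos) = 1/9.735 = 0.103.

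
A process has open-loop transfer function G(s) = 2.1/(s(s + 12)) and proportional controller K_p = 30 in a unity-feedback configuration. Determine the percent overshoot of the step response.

2.66%

The closed-loop denominator s² + 12s + 63 gives ω_n = √63 = 7.937 and ζ = 12/(2ω_n) = 0.7559.
%OS = 100·exp(−πζ/√(1−ζ²)) = 100·exp(−π·0.7559/√0.4286) = 2.66%.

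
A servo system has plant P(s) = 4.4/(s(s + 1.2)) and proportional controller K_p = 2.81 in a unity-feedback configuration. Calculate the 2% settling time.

From 1 + K_pP(s) = 0: s² + 1.2s + 12.36 = 0 ⇒ ω_n = 3.516, ζ = 0.1706.
2% settling time T_s ≈ 4/(ζω_n) = 4/0.6 = 6.67 s.

T_s ≈ 6.67 s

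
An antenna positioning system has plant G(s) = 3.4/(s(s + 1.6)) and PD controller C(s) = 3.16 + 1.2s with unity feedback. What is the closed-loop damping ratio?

Forward path: (3.16 + 1.2s)·3.4/(s(s+1.6)). The closed-loop characteristic equation is s² + (1.6 + 3.4·1.2)s + 3.4·3.16 = 0.
That is s² + 5.68s + 10.74 = 0, so ω_n = 3.278 rad/s and ζ = 5.68/(2·3.278) = 0.8664.

ζ = 0.866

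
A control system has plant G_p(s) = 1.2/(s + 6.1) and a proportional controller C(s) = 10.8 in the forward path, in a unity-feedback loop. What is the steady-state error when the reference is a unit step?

The loop is type 0. Static position error constant K_pos = C(0)·G_p(0) = 10.8·0.1967 = 2.125.
Steady-state error to a unit step: e_ss = 1/(1+K_pos) = 1/3.125 = 0.32.

0.32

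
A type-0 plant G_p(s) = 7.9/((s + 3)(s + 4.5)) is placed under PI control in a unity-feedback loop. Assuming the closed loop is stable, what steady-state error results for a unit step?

0

The PI controller's integrator makes the forward path type 1, so e_ss to a step is zero.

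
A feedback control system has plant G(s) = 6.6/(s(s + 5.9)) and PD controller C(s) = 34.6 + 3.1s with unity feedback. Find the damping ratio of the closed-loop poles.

Forward path: (34.6 + 3.1s)·6.6/(s(s+5.9)). The closed-loop characteristic equation is s² + (5.9 + 6.6·3.1)s + 6.6·34.6 = 0.
That is s² + 26.36s + 228.4 = 0, so ω_n = 15.11 rad/s and ζ = 26.36/(2·15.11) = 0.8722.

ζ = 0.872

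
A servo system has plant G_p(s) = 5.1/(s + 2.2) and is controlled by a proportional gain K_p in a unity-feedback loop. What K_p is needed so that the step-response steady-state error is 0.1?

Steady-state error for a unit step on this type-0 loop is 1/(1 + K_p·G_p(0)).
G_p(0) = 2.318. Require 1/(1 + K_p·2.318) = 0.1, so 1 + 2.318·K_p = 10.
K_p = (10 − 1)/2.318 = 3.88.

K_p = 3.88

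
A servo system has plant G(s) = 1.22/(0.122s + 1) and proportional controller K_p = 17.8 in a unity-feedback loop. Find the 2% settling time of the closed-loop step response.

T_s ≈ 0.0215 s

Closed loop: T(s) = K_p·G/(1+K_p·G) = 21.72/(0.122s + 1 + 21.72), with pole at s = −(1 + 21.72)/0.122 = −186.2.
τ = 1/186.2 = 0.005371 s, so 2% settling time ≈ 4τ = 0.0215 s.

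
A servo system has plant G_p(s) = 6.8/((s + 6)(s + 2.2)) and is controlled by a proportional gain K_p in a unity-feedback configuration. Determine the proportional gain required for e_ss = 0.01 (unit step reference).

The loop is type 0, so e_ss(step) = 1/(1 + K_pos) with K_pos = K_p·G_p(0).
G_p(0) = 0.5152. Require 1/(1 + K_p·0.5152) = 0.01, so 1 + 0.5152·K_p = 100.
K_p = (100 − 1)/0.5152 = 192.

K_p = 192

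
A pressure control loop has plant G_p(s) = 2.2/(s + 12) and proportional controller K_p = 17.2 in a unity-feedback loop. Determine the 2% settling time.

Closed-loop transfer function: T(s) = K_p·G_p(s)/(1 + K_p·G_p(s)) = 37.84/(s + 12 + 37.84) = 37.84/(s + 49.84).
Time constant τ = 1/49.84 = 0.02006 s, so the 2% settling time is about 4τ = 0.0803 s.

T_s ≈ 0.0803 s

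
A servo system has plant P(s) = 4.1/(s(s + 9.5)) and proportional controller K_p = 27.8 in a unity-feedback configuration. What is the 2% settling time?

T_s ≈ 0.842 s

Closed-loop characteristic equation: s² + 9.5s + 114 = 0, so ω_n = 10.68 rad/s and ζ = 9.5/(2·10.68) = 0.4449.
2% settling time T_s ≈ 4/(ζω_n) = 4/4.75 = 0.842 s.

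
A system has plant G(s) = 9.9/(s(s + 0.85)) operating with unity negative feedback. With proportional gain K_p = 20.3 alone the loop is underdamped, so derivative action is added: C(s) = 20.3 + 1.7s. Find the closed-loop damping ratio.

ζ = 0.624

Forward path: (20.3 + 1.7s)·9.9/(s(s+0.85)). The closed-loop characteristic equation is s² + (0.85 + 9.9·1.7)s + 9.9·20.3 = 0.
That is s² + 17.68s + 201 = 0, so ω_n = 14.18 rad/s and ζ = 17.68/(2·14.18) = 0.6236.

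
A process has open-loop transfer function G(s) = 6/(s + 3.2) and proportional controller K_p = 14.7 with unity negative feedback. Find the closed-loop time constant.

τ = 0.0109 s

Closed-loop transfer function: T(s) = K_p·G(s)/(1 + K_p·G(s)) = 88.2/(s + 3.2 + 88.2) = 88.2/(s + 91.4).
Time constant τ = 1/91.4 = 0.0109 s.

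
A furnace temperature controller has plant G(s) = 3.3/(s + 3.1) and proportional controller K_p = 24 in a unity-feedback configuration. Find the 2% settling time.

Closed-loop transfer function: T(s) = K_p·G(s)/(1 + K_p·G(s)) = 79.2/(s + 3.1 + 79.2) = 79.2/(s + 82.3).
Time constant τ = 1/82.3 = 0.01215 s, so the 2% settling time is about 4τ = 0.0486 s.

T_s ≈ 0.0486 s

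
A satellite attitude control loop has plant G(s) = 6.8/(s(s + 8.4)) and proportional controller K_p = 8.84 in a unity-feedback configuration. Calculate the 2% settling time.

From 1 + K_pG(s) = 0: s² + 8.4s + 60.11 = 0 ⇒ ω_n = 7.753, ζ = 0.5417.
2% settling time T_s ≈ 4/(ζω_n) = 4/4.2 = 0.952 s.

T_s ≈ 0.952 s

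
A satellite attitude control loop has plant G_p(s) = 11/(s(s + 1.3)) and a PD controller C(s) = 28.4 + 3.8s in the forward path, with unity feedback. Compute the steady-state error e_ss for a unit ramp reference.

0.00416

The loop has one pole at the origin (type 1). Velocity error constant K_v = lim_{s→0} s·C(s)G_p(s) = 28.4·11/1.3 = 240.3.
Steady-state error to a unit ramp: e_ss = 1/K_v = 0.00416.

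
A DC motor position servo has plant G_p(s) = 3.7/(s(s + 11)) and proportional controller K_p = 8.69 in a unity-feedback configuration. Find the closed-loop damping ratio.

ζ = 0.97

1 + K_p·G_p(s) = 0 gives s² + 11s + 32.15 = 0.
Matching s² + 2ζω_n s + ω_n²: ω_n = √32.15 = 5.67 rad/s and 2ζω_n = 11, so ζ = 11/(2·5.67) = 0.97.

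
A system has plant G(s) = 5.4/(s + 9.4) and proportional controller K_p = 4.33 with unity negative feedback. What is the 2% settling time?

T_s ≈ 0.122 s

Closed-loop transfer function: T(s) = K_p·G(s)/(1 + K_p·G(s)) = 23.38/(s + 9.4 + 23.38) = 23.38/(s + 32.78).
Time constant τ = 1/32.78 = 0.0305 s, so the 2% settling time is about 4τ = 0.122 s.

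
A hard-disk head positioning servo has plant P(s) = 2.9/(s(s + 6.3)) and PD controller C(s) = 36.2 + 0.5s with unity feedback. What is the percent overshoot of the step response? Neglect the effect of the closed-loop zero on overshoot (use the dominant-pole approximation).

Forward path: (36.2 + 0.5s)·2.9/(s(s+6.3)). The closed-loop characteristic equation is s² + (6.3 + 2.9·0.5)s + 2.9·36.2 = 0.
That is s² + 7.75s + 105 = 0, so ω_n = 10.25 rad/s and ζ = 7.75/(2·10.25) = 0.3782.
%OS = 100·exp(−πζ/√(1−ζ²)) = 27.7%.

27.7%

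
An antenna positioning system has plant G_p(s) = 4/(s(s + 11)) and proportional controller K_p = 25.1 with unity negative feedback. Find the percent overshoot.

12.7%

From 1 + K_pG_p(s) = 0: s² + 11s + 100.4 = 0 ⇒ ω_n = 10.02, ζ = 0.5489.
%OS = 100·exp(−πζ/√(1−ζ²)) = 100·exp(−π·0.5489/√0.6987) = 12.7%.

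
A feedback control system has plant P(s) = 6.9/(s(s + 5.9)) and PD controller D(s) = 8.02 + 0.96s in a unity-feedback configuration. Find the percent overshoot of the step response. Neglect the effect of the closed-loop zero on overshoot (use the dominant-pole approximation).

Forward path: (8.02 + 0.96s)·6.9/(s(s+5.9)). The closed-loop characteristic equation is s² + (5.9 + 6.9·0.96)s + 6.9·8.02 = 0.
That is s² + 12.52s + 55.34 = 0, so ω_n = 7.439 rad/s and ζ = 12.52/(2·7.439) = 0.8418.
%OS = 100·exp(−πζ/√(1−ζ²)) = 0.745%.

0.745%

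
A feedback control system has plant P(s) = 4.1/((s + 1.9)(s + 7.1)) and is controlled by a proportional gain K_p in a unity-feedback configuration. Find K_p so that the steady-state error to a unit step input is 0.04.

The loop is type 0, so e_ss(step) = 1/(1 + K_pos) with K_pos = K_p·P(0).
P(0) = 0.3039. Require 1/(1 + K_p·0.3039) = 0.04, so 1 + 0.3039·K_p = 25.
K_p = (25 − 1)/0.3039 = 79.

K_p = 79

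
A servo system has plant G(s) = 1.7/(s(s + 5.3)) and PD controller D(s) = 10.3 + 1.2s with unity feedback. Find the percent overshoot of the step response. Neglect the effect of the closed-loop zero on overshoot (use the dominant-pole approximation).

0.323%

Forward path: (10.3 + 1.2s)·1.7/(s(s+5.3)). The closed-loop characteristic equation is s² + (5.3 + 1.7·1.2)s + 1.7·10.3 = 0.
That is s² + 7.34s + 17.51 = 0, so ω_n = 4.184 rad/s and ζ = 7.34/(2·4.184) = 0.877.
%OS = 100·exp(−πζ/√(1−ζ²)) = 0.323%.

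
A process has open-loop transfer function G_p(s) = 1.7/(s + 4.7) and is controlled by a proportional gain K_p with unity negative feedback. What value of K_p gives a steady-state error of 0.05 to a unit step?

K_p = 52.5

Steady-state error for a unit step on this type-0 loop is 1/(1 + K_p·G_p(0)).
G_p(0) = 0.3617. Require 1/(1 + K_p·0.3617) = 0.05, so 1 + 0.3617·K_p = 20.
K_p = (20 − 1)/0.3617 = 52.5.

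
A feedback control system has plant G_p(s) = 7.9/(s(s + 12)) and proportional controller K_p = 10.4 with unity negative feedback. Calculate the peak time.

The closed-loop denominator s² + 12s + 82.16 gives ω_n = √82.16 = 9.064 and ζ = 12/(2ω_n) = 0.6619.
Damped frequency ω_d = ω_n√(1−ζ²) = 6.794 rad/s, so peak time T_p = π/ω_d = 0.462 s.

T_p = 0.462 s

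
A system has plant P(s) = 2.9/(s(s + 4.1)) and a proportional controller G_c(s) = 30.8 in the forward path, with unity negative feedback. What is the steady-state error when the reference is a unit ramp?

The loop has one pole at the origin (type 1). Velocity error constant K_v = lim_{s→0} s·G_c(s)P(s) = 30.8·2.9/4.1 = 21.79.
Steady-state error to a unit ramp: e_ss = 1/K_v = 0.0459.

0.0459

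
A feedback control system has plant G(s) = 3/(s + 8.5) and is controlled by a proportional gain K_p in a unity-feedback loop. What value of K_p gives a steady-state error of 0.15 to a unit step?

For a type-0 loop with proportional control, e_ss = 1/(1 + K_p·G(0)).
G(0) = 0.3529. Require 1/(1 + K_p·0.3529) = 0.15, so 1 + 0.3529·K_p = 6.667.
K_p = (6.667 − 1)/0.3529 = 16.1.

K_p = 16.1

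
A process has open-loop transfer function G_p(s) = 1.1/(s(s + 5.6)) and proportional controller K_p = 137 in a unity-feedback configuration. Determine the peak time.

Closed-loop characteristic equation: s² + 5.6s + 150.7 = 0, so ω_n = 12.28 rad/s and ζ = 5.6/(2·12.28) = 0.2281.
Damped frequency ω_d = ω_n√(1−ζ²) = 11.95 rad/s, so peak time T_p = π/ω_d = 0.263 s.

T_p = 0.263 s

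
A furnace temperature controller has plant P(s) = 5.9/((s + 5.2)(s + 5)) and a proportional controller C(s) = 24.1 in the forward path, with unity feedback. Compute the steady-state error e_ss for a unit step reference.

The loop is type 0. Static position error constant K_pos = C(0)·P(0) = 24.1·0.2269 = 5.469.
Steady-state error to a unit step: e_ss = 1/(1+K_pos) = 1/6.469 = 0.155.

0.155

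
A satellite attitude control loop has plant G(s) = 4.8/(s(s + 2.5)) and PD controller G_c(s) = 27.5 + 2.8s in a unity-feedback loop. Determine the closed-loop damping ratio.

Forward path: (27.5 + 2.8s)·4.8/(s(s+2.5)). The closed-loop characteristic equation is s² + (2.5 + 4.8·2.8)s + 4.8·27.5 = 0.
That is s² + 15.94s + 132 = 0, so ω_n = 11.49 rad/s and ζ = 15.94/(2·11.49) = 0.6937.

ζ = 0.694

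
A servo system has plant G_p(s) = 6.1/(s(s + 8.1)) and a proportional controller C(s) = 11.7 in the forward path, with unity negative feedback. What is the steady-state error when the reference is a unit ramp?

The loop has one pole at the origin (type 1). Velocity error constant K_v = lim_{s→0} s·C(s)G_p(s) = 11.7·6.1/8.1 = 8.811.
Steady-state error to a unit ramp: e_ss = 1/K_v = 0.113.

0.113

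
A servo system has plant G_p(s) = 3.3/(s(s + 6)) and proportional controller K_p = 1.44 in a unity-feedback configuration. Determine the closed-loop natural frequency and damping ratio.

ω_n = 2.18 rad/s, ζ = 1.38

With unity feedback the closed-loop characteristic equation is s² + 6s + 1.44·3.3 = s² + 6s + 4.752 = 0.
Matching s² + 2ζω_n s + ω_n²: ω_n = √4.752 = 2.18 rad/s and 2ζω_n = 6, so ζ = 6/(2·2.18) = 1.38.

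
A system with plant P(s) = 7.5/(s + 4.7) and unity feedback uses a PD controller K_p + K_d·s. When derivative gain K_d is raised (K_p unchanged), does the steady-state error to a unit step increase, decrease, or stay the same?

At s = 0 the derivative term contributes nothing: C(0) = K_p regardless of K_d, so K_pos = K_p·P(0) and e_ss are unchanged.

unchanged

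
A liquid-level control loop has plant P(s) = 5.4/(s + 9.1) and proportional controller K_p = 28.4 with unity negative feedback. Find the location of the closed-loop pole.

s = -162.5

Closed-loop transfer function: T(s) = K_p·P(s)/(1 + K_p·P(s)) = 153.4/(s + 9.1 + 153.4) = 153.4/(s + 162.5).
The closed-loop pole is at s = −162.5.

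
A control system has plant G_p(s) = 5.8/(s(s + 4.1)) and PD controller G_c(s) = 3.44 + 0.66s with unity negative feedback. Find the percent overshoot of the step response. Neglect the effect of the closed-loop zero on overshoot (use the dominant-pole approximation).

0.236%

Forward path: (3.44 + 0.66s)·5.8/(s(s+4.1)). The closed-loop characteristic equation is s² + (4.1 + 5.8·0.66)s + 5.8·3.44 = 0.
That is s² + 7.928s + 19.95 = 0, so ω_n = 4.467 rad/s and ζ = 7.928/(2·4.467) = 0.8874.
%OS = 100·exp(−πζ/√(1−ζ²)) = 0.236%.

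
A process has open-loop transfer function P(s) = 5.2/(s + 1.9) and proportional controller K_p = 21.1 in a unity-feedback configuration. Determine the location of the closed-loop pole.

s = -111.6

Closed-loop transfer function: T(s) = K_p·P(s)/(1 + K_p·P(s)) = 109.7/(s + 1.9 + 109.7) = 109.7/(s + 111.6).
The closed-loop pole is at s = −111.6.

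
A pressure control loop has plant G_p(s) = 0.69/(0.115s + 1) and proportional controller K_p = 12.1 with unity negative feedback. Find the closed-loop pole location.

s = -81.3

Closed loop: T(s) = K_p·G_p/(1+K_p·G_p) = 8.349/(0.115s + 1 + 8.349), with pole at s = −(1 + 8.349)/0.115 = −81.3.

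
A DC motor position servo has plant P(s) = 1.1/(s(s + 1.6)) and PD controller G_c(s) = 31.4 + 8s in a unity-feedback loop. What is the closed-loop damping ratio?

Forward path: (31.4 + 8s)·1.1/(s(s+1.6)). The closed-loop characteristic equation is s² + (1.6 + 1.1·8)s + 1.1·31.4 = 0.
That is s² + 10.4s + 34.54 = 0, so ω_n = 5.877 rad/s and ζ = 10.4/(2·5.877) = 0.8848.

ζ = 0.885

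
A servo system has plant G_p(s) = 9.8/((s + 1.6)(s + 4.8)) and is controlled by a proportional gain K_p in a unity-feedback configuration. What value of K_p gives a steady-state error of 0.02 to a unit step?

K_p = 38.4

For a type-0 loop with proportional control, e_ss = 1/(1 + K_p·G_p(0)).
G_p(0) = 1.276. Require 1/(1 + K_p·1.276) = 0.02, so 1 + 1.276·K_p = 50.
K_p = (50 − 1)/1.276 = 38.4.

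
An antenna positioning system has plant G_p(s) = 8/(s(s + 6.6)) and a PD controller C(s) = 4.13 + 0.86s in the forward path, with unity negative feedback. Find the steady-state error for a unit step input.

0

The open loop C(s)G_p(s) has a pole at the origin (type 1), so the static position error constant is infinite and e_ss = 1/(1+∞) = 0.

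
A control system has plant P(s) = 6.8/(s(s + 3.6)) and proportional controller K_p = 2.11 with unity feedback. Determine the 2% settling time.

The closed-loop denominator s² + 3.6s + 14.35 gives ω_n = √14.35 = 3.788 and ζ = 3.6/(2ω_n) = 0.4752.
2% settling time T_s ≈ 4/(ζω_n) = 4/1.8 = 2.22 s.

T_s ≈ 2.22 s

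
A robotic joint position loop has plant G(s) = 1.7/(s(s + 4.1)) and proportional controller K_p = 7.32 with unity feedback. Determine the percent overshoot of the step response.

From 1 + K_pG(s) = 0: s² + 4.1s + 12.44 = 0 ⇒ ω_n = 3.528, ζ = 0.5811.
%OS = 100·exp(−πζ/√(1−ζ²)) = 100·exp(−π·0.5811/√0.6623) = 10.6%.

10.6%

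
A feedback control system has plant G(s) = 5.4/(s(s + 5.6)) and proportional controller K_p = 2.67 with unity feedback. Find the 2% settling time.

T_s ≈ 1.43 s

From 1 + K_pG(s) = 0: s² + 5.6s + 14.42 = 0 ⇒ ω_n = 3.797, ζ = 0.7374.
2% settling time T_s ≈ 4/(ζω_n) = 4/2.8 = 1.43 s.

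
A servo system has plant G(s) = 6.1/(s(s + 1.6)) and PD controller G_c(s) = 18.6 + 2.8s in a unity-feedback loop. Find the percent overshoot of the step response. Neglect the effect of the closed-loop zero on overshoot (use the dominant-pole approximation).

Forward path: (18.6 + 2.8s)·6.1/(s(s+1.6)). The closed-loop characteristic equation is s² + (1.6 + 6.1·2.8)s + 6.1·18.6 = 0.
That is s² + 18.68s + 113.5 = 0, so ω_n = 10.65 rad/s and ζ = 18.68/(2·10.65) = 0.8769.
%OS = 100·exp(−πζ/√(1−ζ²)) = 0.325%.

0.325%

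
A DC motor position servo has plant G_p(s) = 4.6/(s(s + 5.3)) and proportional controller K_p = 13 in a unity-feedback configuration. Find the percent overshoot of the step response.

31.8%

From 1 + K_pG_p(s) = 0: s² + 5.3s + 59.8 = 0 ⇒ ω_n = 7.733, ζ = 0.3427.
%OS = 100·exp(−πζ/√(1−ζ²)) = 100·exp(−π·0.3427/√0.8826) = 31.8%.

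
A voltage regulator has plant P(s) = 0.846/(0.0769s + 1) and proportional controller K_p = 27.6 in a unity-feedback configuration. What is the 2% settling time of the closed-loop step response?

T_s ≈ 0.0126 s

Closed loop: T(s) = K_p·P/(1+K_p·P) = 23.35/(0.0769s + 1 + 23.35), with pole at s = −(1 + 23.35)/0.0769 = −316.6.
τ = 1/316.6 = 0.003158 s, so 2% settling time ≈ 4τ = 0.0126 s.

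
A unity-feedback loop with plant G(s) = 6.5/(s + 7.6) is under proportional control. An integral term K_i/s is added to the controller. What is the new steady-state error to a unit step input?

0

The integrator makes K_pos = lim_{s→0} C(s)G(s) infinite, so e_ss = 1/(1+K_pos) = 0.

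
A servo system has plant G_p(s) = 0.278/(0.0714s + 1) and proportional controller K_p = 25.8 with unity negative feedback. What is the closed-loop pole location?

s = -114.5

Closed loop: T(s) = K_p·G_p/(1+K_p·G_p) = 7.172/(0.0714s + 1 + 7.172), with pole at s = −(1 + 7.172)/0.0714 = −114.5.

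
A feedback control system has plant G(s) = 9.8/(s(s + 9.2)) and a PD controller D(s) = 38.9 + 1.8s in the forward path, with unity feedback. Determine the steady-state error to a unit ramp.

0.0241

The loop has one pole at the origin (type 1). Velocity error constant K_v = lim_{s→0} s·D(s)G(s) = 38.9·9.8/9.2 = 41.44.
Steady-state error to a unit ramp: e_ss = 1/K_v = 0.0241.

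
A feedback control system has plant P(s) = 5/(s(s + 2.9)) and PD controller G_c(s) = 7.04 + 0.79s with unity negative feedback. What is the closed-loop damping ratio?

ζ = 0.577

Forward path: (7.04 + 0.79s)·5/(s(s+2.9)). The closed-loop characteristic equation is s² + (2.9 + 5·0.79)s + 5·7.04 = 0.
That is s² + 6.85s + 35.2 = 0, so ω_n = 5.933 rad/s and ζ = 6.85/(2·5.933) = 0.5773.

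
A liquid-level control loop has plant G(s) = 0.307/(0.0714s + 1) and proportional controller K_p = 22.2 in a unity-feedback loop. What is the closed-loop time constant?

Closed loop: T(s) = K_p·G/(1+K_p·G) = 6.815/(0.0714s + 1 + 6.815), with pole at s = −(1 + 6.815)/0.0714 = −109.5.
Closed-loop time constant τ = 1/109.5 = 0.00914 s.

τ = 0.00914 s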